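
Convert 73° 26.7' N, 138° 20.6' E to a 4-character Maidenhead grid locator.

Offset from 180°W / 90°S: lon 318.34°, lat 163.44°.
Field: lon ⌊318.34/20⌋ = 15 → P; lat ⌊163.44/10⌋ = 16 → Q.
Square: lon ⌊18.34/2⌋ = 9; lat ⌊3.44/1⌋ = 3.

PQ93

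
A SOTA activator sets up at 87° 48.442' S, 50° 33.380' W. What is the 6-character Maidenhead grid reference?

GA42re

Add 180° to longitude and 90° to latitude: 129.4437, 2.1926.
Field: 129.4437/20 → 6 → G, 2.1926/10 → 0 → A; chars GA.
Square: 9.4437/2 → 4, 2.1926/1 → 2; chars 42.
Subsquare: 1.4437/0.0833333 → 17 → r, 0.1926/0.0416667 → 4 → e; chars re.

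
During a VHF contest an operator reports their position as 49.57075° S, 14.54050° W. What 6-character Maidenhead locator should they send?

Offset from 180°W / 90°S: lon 165.4595°, lat 40.4293°.
Field (20°×10°, letters A–R): 165.4595/20 → 8 → I, 40.4293/10 → 4 → E; chars IE.
Square (2°×1°, digits 0–9): 5.4595/2 → 2, 0.4293/1 → 0; chars 20.
Subsquare (5′×2.5′, letters a–x): 1.4595/0.0833333 → 17 → r, 0.4293/0.0416667 → 10 → k; chars rk.

IE20rk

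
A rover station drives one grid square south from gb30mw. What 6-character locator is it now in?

GB30mv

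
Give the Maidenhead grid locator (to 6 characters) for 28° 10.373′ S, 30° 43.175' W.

Shift to the Maidenhead origin (180°W, 90°S): lon 149.2804, lat 61.8271.
Field: lon ⌊149.2804/20⌋ = 7 → H; lat ⌊61.8271/10⌋ = 6 → G.
Square: lon ⌊9.2804/2⌋ = 4; lat ⌊1.8271/1⌋ = 1.
Subsquare: lon ⌊1.2804/0.0833333⌋ = 15 → p; lat ⌊0.8271/0.0416667⌋ = 19 → t.

HG41pt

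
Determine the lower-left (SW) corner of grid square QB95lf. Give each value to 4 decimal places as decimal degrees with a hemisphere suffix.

Field Q=16, B=1: +16·20° lon, +1·10° lat → SW at lon 140°, lat -80°.
Square 9, 5: +9·2° lon, +5·1° lat → SW at lon 158°, lat -75°.
Subsquare l=11, f=5: +11·0.0833333° lon, +5·0.0416667° lat → SW at lon 158.917°, lat -74.7917°.
latitude 74.7917° S, longitude 158.9167° E.

74.7917° S, 158.9167° E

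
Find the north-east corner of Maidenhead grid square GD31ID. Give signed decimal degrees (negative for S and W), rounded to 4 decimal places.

-58.8333, -53.2500

Field G=6, D=3: +6·20° lon, +3·10° lat → SW at lon -60°, lat -60°.
Square 3, 1: +3·2° lon, +1·1° lat → SW at lon -54°, lat -59°.
Subsquare i=8, d=3: +8·0.0833333° lon, +3·0.0416667° lat → SW at lon -53.3333°, lat -58.875°.
Cell spans 0.0833333° lon × 0.0416667° lat. NE corner is SW corner plus one full cell.
latitude -58.8333, longitude -53.2500.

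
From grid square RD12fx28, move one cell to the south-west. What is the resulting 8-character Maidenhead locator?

RD12fx17

Longitude extended square 2; −1 → 1.
Latitude extended square 8; −1 → 7.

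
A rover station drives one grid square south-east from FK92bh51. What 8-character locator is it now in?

FK92bh60

Longitude extended square 5; +1 → 6.
Latitude extended square 1; −1 → 0.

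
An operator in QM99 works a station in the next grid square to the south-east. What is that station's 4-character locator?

Longitude square 9; +1 → 10, wraps to 0, carry into field.
Longitude field Q = 16; +1 → 17 = R.
Latitude square 9; −1 → 8.

RM08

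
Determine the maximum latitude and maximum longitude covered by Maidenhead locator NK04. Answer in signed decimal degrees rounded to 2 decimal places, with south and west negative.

15.00, 82.00

Field N=13, K=10: +13·20° lon, +10·10° lat → SW at lon 80°, lat 10°.
Square 0, 4: +0·2° lon, +4·1° lat → SW at lon 80°, lat 14°.
Cell spans 2° lon × 1° lat. NE corner is SW corner plus one full cell.
latitude 15.00, longitude 82.00.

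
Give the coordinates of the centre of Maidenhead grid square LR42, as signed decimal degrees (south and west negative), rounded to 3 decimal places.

Field L=11, R=17: +11·20° lon, +17·10° lat → SW at lon 40°, lat 80°.
Square 4, 2: +4·2° lon, +2·1° lat → SW at lon 48°, lat 82°.
Cell spans 2° lon × 1° lat. Centre is SW corner plus half of each.
latitude 82.500, longitude 49.000.

82.500, 49.000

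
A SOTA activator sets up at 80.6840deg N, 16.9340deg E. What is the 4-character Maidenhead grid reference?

JR80

Shift to the Maidenhead origin (180°W, 90°S): lon 196.93, lat 170.68.
Field: 196.93/20 → 9 → J, 170.68/10 → 17 → R; chars JR.
Square: 16.93/2 → 8, 0.68/1 → 0; chars 80.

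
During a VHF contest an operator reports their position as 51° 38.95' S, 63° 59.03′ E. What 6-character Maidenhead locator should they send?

MD18xi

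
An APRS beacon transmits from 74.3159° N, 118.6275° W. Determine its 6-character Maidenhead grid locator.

DQ04qh

Add 180° to longitude and 90° to latitude: 61.3725, 164.3159.
Field (20°×10°, letters A–R): 61.3725/20 → 3 → D, 164.3159/10 → 16 → Q; chars DQ.
Square (2°×1°, digits 0–9): 1.3725/2 → 0, 4.3159/1 → 4; chars 04.
Subsquare (5′×2.5′, letters a–x): 1.3725/0.0833333 → 16 → q, 0.3159/0.0416667 → 7 → h; chars qh.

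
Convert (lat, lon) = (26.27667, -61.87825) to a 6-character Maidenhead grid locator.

FL96bg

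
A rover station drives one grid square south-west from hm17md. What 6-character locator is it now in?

Longitude subsquare m = 12; −1 → 11 = l.
Latitude subsquare d = 3; −1 → 2 = c.

HM17lc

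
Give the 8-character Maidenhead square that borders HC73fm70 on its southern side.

HC73fl79

Latitude extended square 0; −1 → -1, wraps to 9, carry into subsquare.
Latitude subsquare m = 12; −1 → 11 = l.
The longitude characters are unchanged.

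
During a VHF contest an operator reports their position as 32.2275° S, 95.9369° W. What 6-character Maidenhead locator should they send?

EF27as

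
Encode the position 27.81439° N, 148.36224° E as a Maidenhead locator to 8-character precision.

QL47et35

Offset from 180°W / 90°S: lon 328.36224°, lat 117.81439°.
Field: lon ⌊328.36224/20⌋ = 16 → Q; lat ⌊117.81439/10⌋ = 11 → L.
Square: lon ⌊8.36224/2⌋ = 4; lat ⌊7.81439/1⌋ = 7.
Subsquare: lon ⌊0.36224/0.0833333⌋ = 4 → e; lat ⌊0.81439/0.0416667⌋ = 19 → t.
Extended square: lon ⌊0.02891/0.00833333⌋ = 3; lat ⌊0.02272/0.00416667⌋ = 5.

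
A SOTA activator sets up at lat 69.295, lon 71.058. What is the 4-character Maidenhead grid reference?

MP59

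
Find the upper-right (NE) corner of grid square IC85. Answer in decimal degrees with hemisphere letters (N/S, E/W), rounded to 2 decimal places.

Field I=8, C=2: +8·20° lon, +2·10° lat → SW at lon -20°, lat -70°.
Square 8, 5: +8·2° lon, +5·1° lat → SW at lon -4°, lat -65°.
Cell spans 2° lon × 1° lat. NE corner is SW corner plus one full cell.
latitude 64.00° S, longitude 2.00° W.

64.00° S, 2.00° W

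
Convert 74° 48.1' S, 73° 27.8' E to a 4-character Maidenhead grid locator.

MB65

Shift to the Maidenhead origin (180°W, 90°S): lon 253.46, lat 15.20.
Field: 253.46/20 → 12 → M, 15.20/10 → 1 → B; chars MB.
Square: 13.46/2 → 6, 5.20/1 → 5; chars 65.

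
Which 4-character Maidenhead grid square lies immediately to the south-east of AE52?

Longitude square 5; +1 → 6.
Latitude square 2; −1 → 1.

AE61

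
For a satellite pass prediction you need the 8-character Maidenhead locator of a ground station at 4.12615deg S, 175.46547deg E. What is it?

Add 180° to longitude and 90° to latitude: 355.46547, 85.87385.
Field: lon ⌊355.46547/20⌋ = 17 → R; lat ⌊85.87385/10⌋ = 8 → I.
Square: lon ⌊15.46547/2⌋ = 7; lat ⌊5.87385/1⌋ = 5.
Subsquare: lon ⌊1.46547/0.0833333⌋ = 17 → r; lat ⌊0.87385/0.0416667⌋ = 20 → u.
Extended square: lon ⌊0.04880/0.00833333⌋ = 5; lat ⌊0.04052/0.00416667⌋ = 9.

RI75ru59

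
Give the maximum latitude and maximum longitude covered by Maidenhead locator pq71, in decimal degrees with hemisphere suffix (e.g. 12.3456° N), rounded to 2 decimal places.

Field P=15, Q=16: +15·20° lon, +16·10° lat → SW at lon 120°, lat 70°.
Square 7, 1: +7·2° lon, +1·1° lat → SW at lon 134°, lat 71°.
Cell spans 2° lon × 1° lat. NE corner is SW corner plus one full cell.
latitude 72.00° N, longitude 136.00° E.

72.00° N, 136.00° E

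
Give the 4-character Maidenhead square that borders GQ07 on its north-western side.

FQ98

Longitude square 0; −1 → -1, wraps to 9, carry into field.
Longitude field G = 6; −1 → 5 = F.
Latitude square 7; +1 → 8.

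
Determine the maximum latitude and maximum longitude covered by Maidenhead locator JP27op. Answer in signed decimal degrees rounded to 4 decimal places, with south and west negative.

67.6667, 5.2500

Field J=9, P=15: +9·20° lon, +15·10° lat → SW at lon 0°, lat 60°.
Square 2, 7: +2·2° lon, +7·1° lat → SW at lon 4°, lat 67°.
Subsquare o=14, p=15: +14·0.0833333° lon, +15·0.0416667° lat → SW at lon 5.16667°, lat 67.625°.
Cell spans 0.0833333° lon × 0.0416667° lat. NE corner is SW corner plus one full cell.
latitude 67.6667, longitude 5.2500.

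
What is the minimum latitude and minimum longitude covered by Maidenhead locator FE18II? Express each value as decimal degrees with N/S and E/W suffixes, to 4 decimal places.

41.6667° S, 77.3333° W

Field F=5, E=4: +5·20° lon, +4·10° lat → SW at lon -80°, lat -50°.
Square 1, 8: +1·2° lon, +8·1° lat → SW at lon -78°, lat -42°.
Subsquare i=8, i=8: +8·0.0833333° lon, +8·0.0416667° lat → SW at lon -77.3333°, lat -41.6667°.
latitude 41.6667° S, longitude 77.3333° W.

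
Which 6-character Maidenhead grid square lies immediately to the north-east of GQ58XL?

GQ68am

Longitude subsquare x = 23; +1 → 24, wraps to 0 = a, carry into square.
Longitude square 5; +1 → 6.
Latitude subsquare l = 11; +1 → 12 = m.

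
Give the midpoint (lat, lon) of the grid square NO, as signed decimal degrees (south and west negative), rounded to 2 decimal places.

55.00, 90.00

Field N=13, O=14: +13·20° lon, +14·10° lat → SW at lon 80°, lat 50°.
Cell spans 20° lon × 10° lat. Centre is SW corner plus half of each.
latitude 55.00, longitude 90.00.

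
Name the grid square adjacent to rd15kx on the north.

RD16ka

Latitude subsquare x = 23; +1 → 24, wraps to 0 = a, carry into square.
Latitude square 5; +1 → 6.
The longitude characters are unchanged.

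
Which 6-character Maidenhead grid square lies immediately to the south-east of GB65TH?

Longitude subsquare t = 19; +1 → 20 = u.
Latitude subsquare h = 7; −1 → 6 = g.

GB65ug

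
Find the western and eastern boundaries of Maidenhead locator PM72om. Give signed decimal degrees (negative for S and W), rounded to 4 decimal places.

135.1667, 135.2500

Field P=15, M=12: +15·20° lon, +12·10° lat → SW at lon 120°, lat 30°.
Square 7, 2: +7·2° lon, +2·1° lat → SW at lon 134°, lat 32°.
Subsquare o=14, m=12: +14·0.0833333° lon, +12·0.0416667° lat → SW at lon 135.167°, lat 32.5°.
Cell spans 0.0833333° lon × 0.0416667° lat.
west 135.1667, east 135.2500.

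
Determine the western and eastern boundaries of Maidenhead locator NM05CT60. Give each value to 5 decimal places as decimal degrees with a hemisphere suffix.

80.21667° E, 80.22500° E

Field N=13, M=12: +13·20° lon, +12·10° lat → SW at lon 80°, lat 30°.
Square 0, 5: +0·2° lon, +5·1° lat → SW at lon 80°, lat 35°.
Subsquare c=2, t=19: +2·0.0833333° lon, +19·0.0416667° lat → SW at lon 80.1667°, lat 35.7917°.
Extended square 6, 0: +6·0.00833333° lon, +0·0.00416667° lat → SW at lon 80.2167°, lat 35.7917°.
Cell spans 0.00833333° lon × 0.00416667° lat.
west 80.21667° E, east 80.22500° E.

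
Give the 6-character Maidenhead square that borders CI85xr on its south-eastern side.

CI95aq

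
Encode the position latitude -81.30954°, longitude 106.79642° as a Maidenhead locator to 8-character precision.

OA38jq55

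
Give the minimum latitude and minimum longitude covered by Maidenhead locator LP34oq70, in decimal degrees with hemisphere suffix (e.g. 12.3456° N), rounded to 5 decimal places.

Field L=11, P=15: +11·20° lon, +15·10° lat → SW at lon 40°, lat 60°.
Square 3, 4: +3·2° lon, +4·1° lat → SW at lon 46°, lat 64°.
Subsquare o=14, q=16: +14·0.0833333° lon, +16·0.0416667° lat → SW at lon 47.1667°, lat 64.6667°.
Extended square 7, 0: +7·0.00833333° lon, +0·0.00416667° lat → SW at lon 47.225°, lat 64.6667°.
latitude 64.66667° N, longitude 47.22500° E.

64.66667° N, 47.22500° E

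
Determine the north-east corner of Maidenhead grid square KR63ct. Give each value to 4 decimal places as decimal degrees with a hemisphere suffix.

Field K=10, R=17: +10·20° lon, +17·10° lat → SW at lon 20°, lat 80°.
Square 6, 3: +6·2° lon, +3·1° lat → SW at lon 32°, lat 83°.
Subsquare c=2, t=19: +2·0.0833333° lon, +19·0.0416667° lat → SW at lon 32.1667°, lat 83.7917°.
Cell spans 0.0833333° lon × 0.0416667° lat. NE corner is SW corner plus one full cell.
latitude 83.8333° N, longitude 32.2500° E.

83.8333° N, 32.2500° E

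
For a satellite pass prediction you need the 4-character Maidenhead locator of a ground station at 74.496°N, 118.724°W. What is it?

DQ04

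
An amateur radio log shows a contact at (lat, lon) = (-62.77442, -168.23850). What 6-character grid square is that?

AC57vf

Shift to the Maidenhead origin (180°W, 90°S): lon 11.7615, lat 27.2256.
Field: lon ⌊11.7615/20⌋ = 0 → A; lat ⌊27.2256/10⌋ = 2 → C.
Square: lon ⌊11.7615/2⌋ = 5; lat ⌊7.2256/1⌋ = 7.
Subsquare: lon ⌊1.7615/0.0833333⌋ = 21 → v; lat ⌊0.2256/0.0416667⌋ = 5 → f.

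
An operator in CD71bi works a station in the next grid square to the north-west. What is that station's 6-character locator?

Longitude subsquare b = 1; −1 → 0 = a.
Latitude subsquare i = 8; +1 → 9 = j.

CD71aj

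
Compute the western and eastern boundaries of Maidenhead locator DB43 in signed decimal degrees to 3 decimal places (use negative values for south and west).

Field D=3, B=1: +3·20° lon, +1·10° lat → SW at lon -120°, lat -80°.
Square 4, 3: +4·2° lon, +3·1° lat → SW at lon -112°, lat -77°.
Cell spans 2° lon × 1° lat.
west -112.000, east -110.000.

-112.000, -110.000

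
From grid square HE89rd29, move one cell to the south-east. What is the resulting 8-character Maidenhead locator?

HE89rd38

Longitude extended square 2; +1 → 3.
Latitude extended square 9; −1 → 8.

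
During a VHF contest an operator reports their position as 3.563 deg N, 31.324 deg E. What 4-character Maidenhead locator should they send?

Offset from 180°W / 90°S: lon 211.32°, lat 93.56°.
Field: lon ⌊211.32/20⌋ = 10 → K; lat ⌊93.56/10⌋ = 9 → J.
Square: lon ⌊11.32/2⌋ = 5; lat ⌊3.56/1⌋ = 3.

KJ53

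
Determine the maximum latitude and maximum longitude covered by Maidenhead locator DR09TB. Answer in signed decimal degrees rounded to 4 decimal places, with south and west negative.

Field D=3, R=17: +3·20° lon, +17·10° lat → SW at lon -120°, lat 80°.
Square 0, 9: +0·2° lon, +9·1° lat → SW at lon -120°, lat 89°.
Subsquare t=19, b=1: +19·0.0833333° lon, +1·0.0416667° lat → SW at lon -118.417°, lat 89.0417°.
Cell spans 0.0833333° lon × 0.0416667° lat. NE corner is SW corner plus one full cell.
latitude 89.0833, longitude -118.3333.

89.0833, -118.3333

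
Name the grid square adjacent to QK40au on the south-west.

QK30xt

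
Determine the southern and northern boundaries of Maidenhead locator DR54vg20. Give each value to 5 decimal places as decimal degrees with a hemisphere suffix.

Field D=3, R=17: +3·20° lon, +17·10° lat → SW at lon -120°, lat 80°.
Square 5, 4: +5·2° lon, +4·1° lat → SW at lon -110°, lat 84°.
Subsquare v=21, g=6: +21·0.0833333° lon, +6·0.0416667° lat → SW at lon -108.25°, lat 84.25°.
Extended square 2, 0: +2·0.00833333° lon, +0·0.00416667° lat → SW at lon -108.233°, lat 84.25°.
Cell spans 0.00833333° lon × 0.00416667° lat.
south 84.25000° N, north 84.25417° N.

84.25000° N, 84.25417° N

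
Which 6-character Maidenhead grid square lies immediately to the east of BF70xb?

Longitude subsquare x = 23; +1 → 24, wraps to 0 = a, carry into square.
Longitude square 7; +1 → 8.
The latitude characters are unchanged.

BF80ab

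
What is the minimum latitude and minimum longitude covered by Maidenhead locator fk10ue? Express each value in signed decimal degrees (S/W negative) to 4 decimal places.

10.1667, -76.3333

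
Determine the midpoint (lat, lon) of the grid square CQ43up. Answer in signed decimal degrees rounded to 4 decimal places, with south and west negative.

Field C=2, Q=16: +2·20° lon, +16·10° lat → SW at lon -140°, lat 70°.
Square 4, 3: +4·2° lon, +3·1° lat → SW at lon -132°, lat 73°.
Subsquare u=20, p=15: +20·0.0833333° lon, +15·0.0416667° lat → SW at lon -130.333°, lat 73.625°.
Cell spans 0.0833333° lon × 0.0416667° lat. Centre is SW corner plus half of each.
latitude 73.6458, longitude -130.2917.

73.6458, -130.2917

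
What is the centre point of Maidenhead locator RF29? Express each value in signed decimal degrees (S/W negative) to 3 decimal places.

-30.500, 165.000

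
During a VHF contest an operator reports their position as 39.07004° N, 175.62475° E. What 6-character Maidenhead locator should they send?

Add 180° to longitude and 90° to latitude: 355.6248, 129.0700.
Field: lon ⌊355.6248/20⌋ = 17 → R; lat ⌊129.0700/10⌋ = 12 → M.
Square: lon ⌊15.6248/2⌋ = 7; lat ⌊9.0700/1⌋ = 9.
Subsquare: lon ⌊1.6248/0.0833333⌋ = 19 → t; lat ⌊0.0700/0.0416667⌋ = 1 → b.

RM79tb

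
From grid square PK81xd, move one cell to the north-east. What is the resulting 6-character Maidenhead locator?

Longitude subsquare x = 23; +1 → 24, wraps to 0 = a, carry into square.
Longitude square 8; +1 → 9.
Latitude subsquare d = 3; +1 → 4 = e.

PK91ae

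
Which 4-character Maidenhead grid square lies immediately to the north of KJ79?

Latitude square 9; +1 → 10, wraps to 0, carry into field.
Latitude field J = 9; +1 → 10 = K.
The longitude characters are unchanged.

KK70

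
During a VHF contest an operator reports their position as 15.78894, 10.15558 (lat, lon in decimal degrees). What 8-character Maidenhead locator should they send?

JK55bs89

Shift to the Maidenhead origin (180°W, 90°S): lon 190.15558, lat 105.78894.
Field (20°×10°, letters A–R): 190.15558/20 → 9 → J, 105.78894/10 → 10 → K; chars JK.
Square (2°×1°, digits 0–9): 10.15558/2 → 5, 5.78894/1 → 5; chars 55.
Subsquare (5′×2.5′, letters a–x): 0.15558/0.0833333 → 1 → b, 0.78894/0.0416667 → 18 → s; chars bs.
Extended square (30″×15″, digits 0–9): 0.07225/0.00833333 → 8, 0.03894/0.00416667 → 9; chars 89.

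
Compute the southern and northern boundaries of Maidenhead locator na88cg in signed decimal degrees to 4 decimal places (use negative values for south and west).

-81.7500, -81.7083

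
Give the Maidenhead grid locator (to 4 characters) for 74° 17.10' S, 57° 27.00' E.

LB85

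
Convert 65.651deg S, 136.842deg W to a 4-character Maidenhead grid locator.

CC14

Shift to the Maidenhead origin (180°W, 90°S): lon 43.16, lat 24.35.
Field: lon ⌊43.16/20⌋ = 2 → C; lat ⌊24.35/10⌋ = 2 → C.
Square: lon ⌊3.16/2⌋ = 1; lat ⌊4.35/1⌋ = 4.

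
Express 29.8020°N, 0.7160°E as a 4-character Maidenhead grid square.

Add 180° to longitude and 90° to latitude: 180.72, 119.80.
Field (20°×10°, letters A–R): lon ⌊180.72/20⌋ = 9 → J; lat ⌊119.80/10⌋ = 11 → L.
Square (2°×1°, digits 0–9): lon ⌊0.72/2⌋ = 0; lat ⌊9.80/1⌋ = 9.

JL09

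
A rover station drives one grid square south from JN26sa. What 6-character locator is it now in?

Latitude subsquare a = 0; −1 → -1, wraps to 23 = x, carry into square.
Latitude square 6; −1 → 5.
The longitude characters are unchanged.

JN25sx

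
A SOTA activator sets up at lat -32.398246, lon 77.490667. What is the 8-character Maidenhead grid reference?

MF87ro84

Shift to the Maidenhead origin (180°W, 90°S): lon 257.49067, lat 57.60175.
Field: 257.49067/20 → 12 → M, 57.60175/10 → 5 → F; chars MF.
Square: 17.49067/2 → 8, 7.60175/1 → 7; chars 87.
Subsquare: 1.49067/0.0833333 → 17 → r, 0.60175/0.0416667 → 14 → o; chars ro.
Extended square: 0.07400/0.00833333 → 8, 0.01842/0.00416667 → 4; chars 84.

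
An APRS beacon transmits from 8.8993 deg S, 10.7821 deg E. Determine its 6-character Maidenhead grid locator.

JI51jc

Add 180° to longitude and 90° to latitude: 190.7821, 81.1007.
Field: lon ⌊190.7821/20⌋ = 9 → J; lat ⌊81.1007/10⌋ = 8 → I.
Square: lon ⌊10.7821/2⌋ = 5; lat ⌊1.1007/1⌋ = 1.
Subsquare: lon ⌊0.7821/0.0833333⌋ = 9 → j; lat ⌊0.1007/0.0416667⌋ = 2 → c.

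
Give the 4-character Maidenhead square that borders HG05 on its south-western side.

Longitude square 0; −1 → -1, wraps to 9, carry into field.
Longitude field H = 7; −1 → 6 = G.
Latitude square 5; −1 → 4.

GG94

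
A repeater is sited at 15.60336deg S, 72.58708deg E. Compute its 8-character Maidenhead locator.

Offset from 180°W / 90°S: lon 252.58708°, lat 74.39664°.
Field: 252.58708/20 → 12 → M, 74.39664/10 → 7 → H; chars MH.
Square: 12.58708/2 → 6, 4.39664/1 → 4; chars 64.
Subsquare: 0.58708/0.0833333 → 7 → h, 0.39664/0.0416667 → 9 → j; chars hj.
Extended square: 0.00375/0.00833333 → 0, 0.02164/0.00416667 → 5; chars 05.

MH64hj05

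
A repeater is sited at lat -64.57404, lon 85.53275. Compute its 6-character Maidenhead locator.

NC25sk

Shift to the Maidenhead origin (180°W, 90°S): lon 265.5327, lat 25.4260.
Field: lon ⌊265.5327/20⌋ = 13 → N; lat ⌊25.4260/10⌋ = 2 → C.
Square: lon ⌊5.5327/2⌋ = 2; lat ⌊5.4260/1⌋ = 5.
Subsquare: lon ⌊1.5327/0.0833333⌋ = 18 → s; lat ⌊0.4260/0.0416667⌋ = 10 → k.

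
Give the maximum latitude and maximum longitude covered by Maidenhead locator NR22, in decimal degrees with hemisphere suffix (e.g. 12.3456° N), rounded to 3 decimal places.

Field N=13, R=17: +13·20° lon, +17·10° lat → SW at lon 80°, lat 80°.
Square 2, 2: +2·2° lon, +2·1° lat → SW at lon 84°, lat 82°.
Cell spans 2° lon × 1° lat. NE corner is SW corner plus one full cell.
latitude 83.000° N, longitude 86.000° E.

83.000° N, 86.000° E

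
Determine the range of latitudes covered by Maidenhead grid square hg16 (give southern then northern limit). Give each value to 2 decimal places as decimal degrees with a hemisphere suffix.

24.00° S, 23.00° S

Field H=7, G=6: +7·20° lon, +6·10° lat → SW at lon -40°, lat -30°.
Square 1, 6: +1·2° lon, +6·1° lat → SW at lon -38°, lat -24°.
Cell spans 2° lon × 1° lat.
south 24.00° S, north 23.00° S.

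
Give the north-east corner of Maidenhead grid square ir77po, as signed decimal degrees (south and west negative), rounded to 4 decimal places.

Field I=8, R=17: +8·20° lon, +17·10° lat → SW at lon -20°, lat 80°.
Square 7, 7: +7·2° lon, +7·1° lat → SW at lon -6°, lat 87°.
Subsquare p=15, o=14: +15·0.0833333° lon, +14·0.0416667° lat → SW at lon -4.75°, lat 87.5833°.
Cell spans 0.0833333° lon × 0.0416667° lat. NE corner is SW corner plus one full cell.
latitude 87.6250, longitude -4.6667.

87.6250, -4.6667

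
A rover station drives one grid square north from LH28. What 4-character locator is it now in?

Latitude square 8; +1 → 9.
The longitude characters are unchanged.

LH29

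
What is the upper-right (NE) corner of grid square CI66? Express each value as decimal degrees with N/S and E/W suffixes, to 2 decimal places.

3.00° S, 126.00° W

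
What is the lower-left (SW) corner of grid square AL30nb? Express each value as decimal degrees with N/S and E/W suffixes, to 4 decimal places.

20.0417° N, 172.9167° W

Field A=0, L=11: +0·20° lon, +11·10° lat → SW at lon -180°, lat 20°.
Square 3, 0: +3·2° lon, +0·1° lat → SW at lon -174°, lat 20°.
Subsquare n=13, b=1: +13·0.0833333° lon, +1·0.0416667° lat → SW at lon -172.917°, lat 20.0417°.
latitude 20.0417° N, longitude 172.9167° W.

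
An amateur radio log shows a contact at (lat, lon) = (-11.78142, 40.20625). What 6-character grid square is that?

Add 180° to longitude and 90° to latitude: 220.2063, 78.2186.
Field: lon ⌊220.2063/20⌋ = 11 → L; lat ⌊78.2186/10⌋ = 7 → H.
Square: lon ⌊0.2063/2⌋ = 0; lat ⌊8.2186/1⌋ = 8.
Subsquare: lon ⌊0.2063/0.0833333⌋ = 2 → c; lat ⌊0.2186/0.0416667⌋ = 5 → f.

LH08cf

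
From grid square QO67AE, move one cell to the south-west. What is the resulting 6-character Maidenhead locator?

Longitude subsquare a = 0; −1 → -1, wraps to 23 = x, carry into square.
Longitude square 6; −1 → 5.
Latitude subsquare e = 4; −1 → 3 = d.

QO57xd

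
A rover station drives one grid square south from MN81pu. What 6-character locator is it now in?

MN81pt

Latitude subsquare u = 20; −1 → 19 = t.
The longitude characters are unchanged.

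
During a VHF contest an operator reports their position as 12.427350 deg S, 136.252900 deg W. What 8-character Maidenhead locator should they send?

CH17un97

Shift to the Maidenhead origin (180°W, 90°S): lon 43.74710, lat 77.57265.
Field: lon ⌊43.74710/20⌋ = 2 → C; lat ⌊77.57265/10⌋ = 7 → H.
Square: lon ⌊3.74710/2⌋ = 1; lat ⌊7.57265/1⌋ = 7.
Subsquare: lon ⌊1.74710/0.0833333⌋ = 20 → u; lat ⌊0.57265/0.0416667⌋ = 13 → n.
Extended square: lon ⌊0.08043/0.00833333⌋ = 9; lat ⌊0.03098/0.00416667⌋ = 7.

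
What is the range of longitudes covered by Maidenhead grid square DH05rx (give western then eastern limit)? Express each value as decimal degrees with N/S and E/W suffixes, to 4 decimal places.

Field D=3, H=7: +3·20° lon, +7·10° lat → SW at lon -120°, lat -20°.
Square 0, 5: +0·2° lon, +5·1° lat → SW at lon -120°, lat -15°.
Subsquare r=17, x=23: +17·0.0833333° lon, +23·0.0416667° lat → SW at lon -118.583°, lat -14.0417°.
Cell spans 0.0833333° lon × 0.0416667° lat.
west 118.5833° W, east 118.5000° W.

118.5833° W, 118.5000° W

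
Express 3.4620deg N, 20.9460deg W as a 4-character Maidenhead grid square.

Shift to the Maidenhead origin (180°W, 90°S): lon 159.05, lat 93.46.
Field (20°×10°, letters A–R): 159.05/20 → 7 → H, 93.46/10 → 9 → J; chars HJ.
Square (2°×1°, digits 0–9): 19.05/2 → 9, 3.46/1 → 3; chars 93.

HJ93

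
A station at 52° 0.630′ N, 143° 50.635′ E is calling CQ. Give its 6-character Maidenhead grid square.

QO12wa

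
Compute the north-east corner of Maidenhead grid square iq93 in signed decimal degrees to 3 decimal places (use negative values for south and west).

Field I=8, Q=16: +8·20° lon, +16·10° lat → SW at lon -20°, lat 70°.
Square 9, 3: +9·2° lon, +3·1° lat → SW at lon -2°, lat 73°.
Cell spans 2° lon × 1° lat. NE corner is SW corner plus one full cell.
latitude 74.000, longitude 0.000.

74.000, 0.000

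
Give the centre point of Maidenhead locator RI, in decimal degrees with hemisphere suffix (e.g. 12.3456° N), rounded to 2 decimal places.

Field R=17, I=8: +17·20° lon, +8·10° lat → SW at lon 160°, lat -10°.
Cell spans 20° lon × 10° lat. Centre is SW corner plus half of each.
latitude 5.00° S, longitude 170.00° E.

5.00° S, 170.00° E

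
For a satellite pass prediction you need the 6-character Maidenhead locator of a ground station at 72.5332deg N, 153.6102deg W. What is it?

Offset from 180°W / 90°S: lon 26.3898°, lat 162.5332°.
Field: 26.3898/20 → 1 → B, 162.5332/10 → 16 → Q; chars BQ.
Square: 6.3898/2 → 3, 2.5332/1 → 2; chars 32.
Subsquare: 0.3898/0.0833333 → 4 → e, 0.5332/0.0416667 → 12 → m; chars em.

BQ32em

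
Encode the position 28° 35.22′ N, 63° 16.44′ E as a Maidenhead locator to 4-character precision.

ML18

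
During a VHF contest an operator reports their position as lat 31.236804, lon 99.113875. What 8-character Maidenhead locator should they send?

Offset from 180°W / 90°S: lon 279.11388°, lat 121.23680°.
Field: 279.11388/20 → 13 → N, 121.23680/10 → 12 → M; chars NM.
Square: 19.11388/2 → 9, 1.23680/1 → 1; chars 91.
Subsquare: 1.11388/0.0833333 → 13 → n, 0.23680/0.0416667 → 5 → f; chars nf.
Extended square: 0.03054/0.00833333 → 3, 0.02847/0.00416667 → 6; chars 36.

NM91nf36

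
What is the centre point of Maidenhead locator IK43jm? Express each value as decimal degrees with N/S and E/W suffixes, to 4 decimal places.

Field I=8, K=10: +8·20° lon, +10·10° lat → SW at lon -20°, lat 10°.
Square 4, 3: +4·2° lon, +3·1° lat → SW at lon -12°, lat 13°.
Subsquare j=9, m=12: +9·0.0833333° lon, +12·0.0416667° lat → SW at lon -11.25°, lat 13.5°.
Cell spans 0.0833333° lon × 0.0416667° lat. Centre is SW corner plus half of each.
latitude 13.5208° N, longitude 11.2083° W.

13.5208° N, 11.2083° W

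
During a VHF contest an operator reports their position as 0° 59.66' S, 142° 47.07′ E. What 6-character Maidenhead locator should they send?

QI19ja

Add 180° to longitude and 90° to latitude: 322.7845, 89.0057.
Field: lon ⌊322.7845/20⌋ = 16 → Q; lat ⌊89.0057/10⌋ = 8 → I.
Square: lon ⌊2.7845/2⌋ = 1; lat ⌊9.0057/1⌋ = 9.
Subsquare: lon ⌊0.7845/0.0833333⌋ = 9 → j; lat ⌊0.0057/0.0416667⌋ = 0 → a.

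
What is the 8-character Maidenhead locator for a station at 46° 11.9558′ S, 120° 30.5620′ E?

Offset from 180°W / 90°S: lon 300.50937°, lat 43.80074°.
Field (20°×10°, letters A–R): 300.50937/20 → 15 → P, 43.80074/10 → 4 → E; chars PE.
Square (2°×1°, digits 0–9): 0.50937/2 → 0, 3.80074/1 → 3; chars 03.
Subsquare (5′×2.5′, letters a–x): 0.50937/0.0833333 → 6 → g, 0.80074/0.0416667 → 19 → t; chars gt.
Extended square (30″×15″, digits 0–9): 0.00937/0.00833333 → 1, 0.00907/0.00416667 → 2; chars 12.

PE03gt12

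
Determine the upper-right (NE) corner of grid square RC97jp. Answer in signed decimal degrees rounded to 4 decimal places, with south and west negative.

Field R=17, C=2: +17·20° lon, +2·10° lat → SW at lon 160°, lat -70°.
Square 9, 7: +9·2° lon, +7·1° lat → SW at lon 178°, lat -63°.
Subsquare j=9, p=15: +9·0.0833333° lon, +15·0.0416667° lat → SW at lon 178.75°, lat -62.375°.
Cell spans 0.0833333° lon × 0.0416667° lat. NE corner is SW corner plus one full cell.
latitude -62.3333, longitude 178.8333.

-62.3333, 178.8333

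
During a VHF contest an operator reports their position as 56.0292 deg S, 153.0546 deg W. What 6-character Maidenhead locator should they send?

BD33lx

Add 180° to longitude and 90° to latitude: 26.9454, 33.9708.
Field: lon ⌊26.9454/20⌋ = 1 → B; lat ⌊33.9708/10⌋ = 3 → D.
Square: lon ⌊6.9454/2⌋ = 3; lat ⌊3.9708/1⌋ = 3.
Subsquare: lon ⌊0.9454/0.0833333⌋ = 11 → l; lat ⌊0.9708/0.0416667⌋ = 23 → x.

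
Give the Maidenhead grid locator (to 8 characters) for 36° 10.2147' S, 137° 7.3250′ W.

CF13kt59

Add 180° to longitude and 90° to latitude: 42.87792, 53.82975.
Field: lon ⌊42.87792/20⌋ = 2 → C; lat ⌊53.82975/10⌋ = 5 → F.
Square: lon ⌊2.87792/2⌋ = 1; lat ⌊3.82975/1⌋ = 3.
Subsquare: lon ⌊0.87792/0.0833333⌋ = 10 → k; lat ⌊0.82975/0.0416667⌋ = 19 → t.
Extended square: lon ⌊0.04458/0.00833333⌋ = 5; lat ⌊0.03809/0.00416667⌋ = 9.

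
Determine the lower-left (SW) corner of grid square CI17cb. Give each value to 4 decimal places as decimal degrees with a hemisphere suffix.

2.9583° S, 137.8333° W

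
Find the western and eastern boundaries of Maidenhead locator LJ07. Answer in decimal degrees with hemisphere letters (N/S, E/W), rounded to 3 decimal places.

Field L=11, J=9: +11·20° lon, +9·10° lat → SW at lon 40°, lat 0°.
Square 0, 7: +0·2° lon, +7·1° lat → SW at lon 40°, lat 7°.
Cell spans 2° lon × 1° lat.
west 40.000° E, east 42.000° E.

40.000° E, 42.000° E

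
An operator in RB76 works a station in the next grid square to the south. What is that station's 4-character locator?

RB75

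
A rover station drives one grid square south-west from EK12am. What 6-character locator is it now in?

Longitude subsquare a = 0; −1 → -1, wraps to 23 = x, carry into square.
Longitude square 1; −1 → 0.
Latitude subsquare m = 12; −1 → 11 = l.

EK02xl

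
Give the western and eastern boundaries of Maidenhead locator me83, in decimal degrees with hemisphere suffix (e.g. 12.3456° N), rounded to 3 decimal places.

Field M=12, E=4: +12·20° lon, +4·10° lat → SW at lon 60°, lat -50°.
Square 8, 3: +8·2° lon, +3·1° lat → SW at lon 76°, lat -47°.
Cell spans 2° lon × 1° lat.
west 76.000° E, east 78.000° E.

76.000° E, 78.000° E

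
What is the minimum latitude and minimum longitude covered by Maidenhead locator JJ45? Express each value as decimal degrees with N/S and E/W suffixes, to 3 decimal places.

5.000° N, 8.000° E

Field J=9, J=9: +9·20° lon, +9·10° lat → SW at lon 0°, lat 0°.
Square 4, 5: +4·2° lon, +5·1° lat → SW at lon 8°, lat 5°.
latitude 5.000° N, longitude 8.000° E.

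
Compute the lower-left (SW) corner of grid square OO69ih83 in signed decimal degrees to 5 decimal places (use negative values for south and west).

Field O=14, O=14: +14·20° lon, +14·10° lat → SW at lon 100°, lat 50°.
Square 6, 9: +6·2° lon, +9·1° lat → SW at lon 112°, lat 59°.
Subsquare i=8, h=7: +8·0.0833333° lon, +7·0.0416667° lat → SW at lon 112.667°, lat 59.2917°.
Extended square 8, 3: +8·0.00833333° lon, +3·0.00416667° lat → SW at lon 112.733°, lat 59.3042°.
latitude 59.30417, longitude 112.73333.

59.30417, 112.73333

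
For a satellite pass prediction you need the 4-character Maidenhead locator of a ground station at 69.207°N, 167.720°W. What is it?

AP69

Add 180° to longitude and 90° to latitude: 12.28, 159.21.
Field (20°×10°, letters A–R): 12.28/20 → 0 → A, 159.21/10 → 15 → P; chars AP.
Square (2°×1°, digits 0–9): 12.28/2 → 6, 9.21/1 → 9; chars 69.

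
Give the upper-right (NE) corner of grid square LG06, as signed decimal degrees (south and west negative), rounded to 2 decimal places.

-23.00, 42.00

Field L=11, G=6: +11·20° lon, +6·10° lat → SW at lon 40°, lat -30°.
Square 0, 6: +0·2° lon, +6·1° lat → SW at lon 40°, lat -24°.
Cell spans 2° lon × 1° lat. NE corner is SW corner plus one full cell.
latitude -23.00, longitude 42.00.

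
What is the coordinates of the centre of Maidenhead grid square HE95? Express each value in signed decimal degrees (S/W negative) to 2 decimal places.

-44.50, -21.00

Field H=7, E=4: +7·20° lon, +4·10° lat → SW at lon -40°, lat -50°.
Square 9, 5: +9·2° lon, +5·1° lat → SW at lon -22°, lat -45°.
Cell spans 2° lon × 1° lat. Centre is SW corner plus half of each.
latitude -44.50, longitude -21.00.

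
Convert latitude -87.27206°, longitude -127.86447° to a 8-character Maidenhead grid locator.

Offset from 180°W / 90°S: lon 52.13553°, lat 2.72794°.
Field (20°×10°, letters A–R): 52.13553/20 → 2 → C, 2.72794/10 → 0 → A; chars CA.
Square (2°×1°, digits 0–9): 12.13553/2 → 6, 2.72794/1 → 2; chars 62.
Subsquare (5′×2.5′, letters a–x): 0.13553/0.0833333 → 1 → b, 0.72794/0.0416667 → 17 → r; chars br.
Extended square (30″×15″, digits 0–9): 0.05220/0.00833333 → 6, 0.01961/0.00416667 → 4; chars 64.

CA62br64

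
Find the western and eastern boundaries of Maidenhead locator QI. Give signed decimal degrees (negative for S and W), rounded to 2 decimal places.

140.00, 160.00

Field Q=16, I=8: +16·20° lon, +8·10° lat → SW at lon 140°, lat -10°.
Cell spans 20° lon × 10° lat.
west 140.00, east 160.00.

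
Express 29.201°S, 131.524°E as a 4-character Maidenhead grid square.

PG50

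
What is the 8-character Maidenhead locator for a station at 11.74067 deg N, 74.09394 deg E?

Shift to the Maidenhead origin (180°W, 90°S): lon 254.09394, lat 101.74067.
Field: 254.09394/20 → 12 → M, 101.74067/10 → 10 → K; chars MK.
Square: 14.09394/2 → 7, 1.74067/1 → 1; chars 71.
Subsquare: 0.09394/0.0833333 → 1 → b, 0.74067/0.0416667 → 17 → r; chars br.
Extended square: 0.01061/0.00833333 → 1, 0.03234/0.00416667 → 7; chars 17.

MK71br17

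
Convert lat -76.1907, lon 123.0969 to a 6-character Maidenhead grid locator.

PB13nt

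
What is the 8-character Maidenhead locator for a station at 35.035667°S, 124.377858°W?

CF74tx41

Add 180° to longitude and 90° to latitude: 55.62214, 54.96433.
Field: 55.62214/20 → 2 → C, 54.96433/10 → 5 → F; chars CF.
Square: 15.62214/2 → 7, 4.96433/1 → 4; chars 74.
Subsquare: 1.62214/0.0833333 → 19 → t, 0.96433/0.0416667 → 23 → x; chars tx.
Extended square: 0.03881/0.00833333 → 4, 0.00600/0.00416667 → 1; chars 41.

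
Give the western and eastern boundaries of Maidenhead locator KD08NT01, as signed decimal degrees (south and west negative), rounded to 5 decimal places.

21.08333, 21.09167

Field K=10, D=3: +10·20° lon, +3·10° lat → SW at lon 20°, lat -60°.
Square 0, 8: +0·2° lon, +8·1° lat → SW at lon 20°, lat -52°.
Subsquare n=13, t=19: +13·0.0833333° lon, +19·0.0416667° lat → SW at lon 21.0833°, lat -51.2083°.
Extended square 0, 1: +0·0.00833333° lon, +1·0.00416667° lat → SW at lon 21.0833°, lat -51.2042°.
Cell spans 0.00833333° lon × 0.00416667° lat.
west 21.08333, east 21.09167.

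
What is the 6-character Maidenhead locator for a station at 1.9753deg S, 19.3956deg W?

Add 180° to longitude and 90° to latitude: 160.6044, 88.0247.
Field (20°×10°, letters A–R): lon ⌊160.6044/20⌋ = 8 → I; lat ⌊88.0247/10⌋ = 8 → I.
Square (2°×1°, digits 0–9): lon ⌊0.6044/2⌋ = 0; lat ⌊8.0247/1⌋ = 8.
Subsquare (5′×2.5′, letters a–x): lon ⌊0.6044/0.0833333⌋ = 7 → h; lat ⌊0.0247/0.0416667⌋ = 0 → a.

II08ha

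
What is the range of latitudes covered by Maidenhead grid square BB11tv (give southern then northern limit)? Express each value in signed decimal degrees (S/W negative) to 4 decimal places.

Field B=1, B=1: +1·20° lon, +1·10° lat → SW at lon -160°, lat -80°.
Square 1, 1: +1·2° lon, +1·1° lat → SW at lon -158°, lat -79°.
Subsquare t=19, v=21: +19·0.0833333° lon, +21·0.0416667° lat → SW at lon -156.417°, lat -78.125°.
Cell spans 0.0833333° lon × 0.0416667° lat.
south -78.1250, north -78.0833.

-78.1250, -78.0833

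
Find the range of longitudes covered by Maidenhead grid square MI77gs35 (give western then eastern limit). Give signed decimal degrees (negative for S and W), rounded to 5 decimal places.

Field M=12, I=8: +12·20° lon, +8·10° lat → SW at lon 60°, lat -10°.
Square 7, 7: +7·2° lon, +7·1° lat → SW at lon 74°, lat -3°.
Subsquare g=6, s=18: +6·0.0833333° lon, +18·0.0416667° lat → SW at lon 74.5°, lat -2.25°.
Extended square 3, 5: +3·0.00833333° lon, +5·0.00416667° lat → SW at lon 74.525°, lat -2.22917°.
Cell spans 0.00833333° lon × 0.00416667° lat.
west 74.52500, east 74.53333.

74.52500, 74.53333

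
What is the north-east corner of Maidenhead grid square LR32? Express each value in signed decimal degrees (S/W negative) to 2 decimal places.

Field L=11, R=17: +11·20° lon, +17·10° lat → SW at lon 40°, lat 80°.
Square 3, 2: +3·2° lon, +2·1° lat → SW at lon 46°, lat 82°.
Cell spans 2° lon × 1° lat. NE corner is SW corner plus one full cell.
latitude 83.00, longitude 48.00.

83.00, 48.00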